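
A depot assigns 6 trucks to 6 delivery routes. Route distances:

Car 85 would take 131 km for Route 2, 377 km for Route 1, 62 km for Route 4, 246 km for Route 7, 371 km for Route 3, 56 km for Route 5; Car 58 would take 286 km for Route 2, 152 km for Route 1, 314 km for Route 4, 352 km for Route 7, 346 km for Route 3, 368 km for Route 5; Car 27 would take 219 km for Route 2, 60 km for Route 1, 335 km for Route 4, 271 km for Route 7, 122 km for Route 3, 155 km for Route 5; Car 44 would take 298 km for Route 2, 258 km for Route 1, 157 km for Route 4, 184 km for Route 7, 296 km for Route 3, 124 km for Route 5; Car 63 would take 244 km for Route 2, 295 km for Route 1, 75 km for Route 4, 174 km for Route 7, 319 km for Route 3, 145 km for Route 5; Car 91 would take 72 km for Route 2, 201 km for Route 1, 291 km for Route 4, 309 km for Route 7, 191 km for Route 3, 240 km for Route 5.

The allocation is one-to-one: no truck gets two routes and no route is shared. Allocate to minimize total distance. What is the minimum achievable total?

Min total: 661 km

Optimal: Car 85→Route 5 (56 km), Car 58→Route 1 (152 km), Car 27→Route 3 (122 km), Car 44→Route 7 (184 km), Car 63→Route 4 (75 km), Car 91→Route 2 (72 km) — total 56+152+122+184+75+72 = 661 km.
Row-greedy (each truck in turn takes its cheapest remaining route) gives 733 km, worse by 72.
Checked against all permutations: 661 km is optimal.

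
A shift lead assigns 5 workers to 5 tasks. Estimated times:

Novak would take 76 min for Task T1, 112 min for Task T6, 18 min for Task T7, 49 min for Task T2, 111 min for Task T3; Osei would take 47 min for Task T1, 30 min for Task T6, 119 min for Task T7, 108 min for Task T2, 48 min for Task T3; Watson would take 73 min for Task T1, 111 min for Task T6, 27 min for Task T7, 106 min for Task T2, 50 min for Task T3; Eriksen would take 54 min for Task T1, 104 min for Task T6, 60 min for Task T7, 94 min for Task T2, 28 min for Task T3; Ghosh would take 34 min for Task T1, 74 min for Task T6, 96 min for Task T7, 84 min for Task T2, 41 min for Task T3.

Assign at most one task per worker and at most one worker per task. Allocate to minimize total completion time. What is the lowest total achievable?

Minimum total: 168 min

Optimal: Novak→Task T2 (49 min), Osei→Task T6 (30 min), Watson→Task T7 (27 min), Eriksen→Task T3 (28 min), Ghosh→Task T1 (34 min) — total 49+30+27+28+34 = 168 min.
Min-entry greedy (repeatedly take the single cheapest remaining cell) gives 216 min, worse by 48.
Next-best assignment: Novak→Task T2, Osei→Task T6, Watson→Task T7, Eriksen→Task T1, Ghosh→Task T3 = 201 min.
No other one-to-one assignment undercuts 168 min.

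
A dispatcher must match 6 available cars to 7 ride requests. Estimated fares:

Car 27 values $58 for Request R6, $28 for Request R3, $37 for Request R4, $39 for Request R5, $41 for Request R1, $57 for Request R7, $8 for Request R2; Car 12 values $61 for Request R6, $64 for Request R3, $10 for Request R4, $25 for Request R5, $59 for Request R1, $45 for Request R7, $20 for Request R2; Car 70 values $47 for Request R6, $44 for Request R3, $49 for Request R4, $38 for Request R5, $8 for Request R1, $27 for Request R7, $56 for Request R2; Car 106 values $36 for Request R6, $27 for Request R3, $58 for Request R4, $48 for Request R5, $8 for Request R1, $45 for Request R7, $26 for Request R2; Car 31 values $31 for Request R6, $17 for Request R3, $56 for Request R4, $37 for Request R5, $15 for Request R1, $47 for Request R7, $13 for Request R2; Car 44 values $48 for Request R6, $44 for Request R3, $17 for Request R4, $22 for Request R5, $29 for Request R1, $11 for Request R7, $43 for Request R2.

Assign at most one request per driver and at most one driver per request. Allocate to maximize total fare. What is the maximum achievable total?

Maximum total: $329

Optimal: Car 27→Request R7 ($57), Car 12→Request R3 ($64), Car 70→Request R2 ($56), Car 106→Request R5 ($48), Car 31→Request R4 ($56), Car 44→Request R6 ($48) — total 57+64+56+48+56+48 = $329.
Row-greedy (each driver in turn takes its best remaining request) gives $312, worse by 17.
Next-best assignment: Car 27→Request R7, Car 12→Request R1, Car 70→Request R2, Car 106→Request R5, Car 31→Request R4, Car 44→Request R6 = $324.
Checked against all permutations: $329 is optimal.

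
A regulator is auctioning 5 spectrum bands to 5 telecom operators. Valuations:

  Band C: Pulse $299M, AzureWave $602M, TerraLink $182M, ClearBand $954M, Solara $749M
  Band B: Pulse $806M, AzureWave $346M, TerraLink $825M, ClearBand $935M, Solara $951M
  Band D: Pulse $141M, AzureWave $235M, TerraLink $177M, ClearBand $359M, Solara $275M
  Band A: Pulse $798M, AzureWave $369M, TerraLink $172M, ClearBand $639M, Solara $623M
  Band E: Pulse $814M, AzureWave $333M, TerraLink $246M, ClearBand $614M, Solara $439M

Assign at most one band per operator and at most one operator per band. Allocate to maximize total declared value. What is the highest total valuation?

Maximum total: $3451M

Optimal: Pulse→Band E ($814M), AzureWave→Band D ($235M), TerraLink→Band B ($825M), ClearBand→Band C ($954M), Solara→Band A ($623M) — total 814+235+825+954+623 = $3451M.
Max-entry greedy (repeatedly take the single best remaining cell) gives $3265M, worse by 186.
Next-best assignment: Pulse→Band E, AzureWave→Band A, TerraLink→Band D, ClearBand→Band C, Solara→Band B = $3265M.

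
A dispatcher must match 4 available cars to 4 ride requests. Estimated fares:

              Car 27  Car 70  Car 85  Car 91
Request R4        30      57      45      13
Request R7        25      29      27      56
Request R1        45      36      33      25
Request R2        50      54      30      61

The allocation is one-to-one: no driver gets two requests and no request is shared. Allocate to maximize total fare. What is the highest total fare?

Optimal: Car 27→Request R1 ($45), Car 70→Request R2 ($54), Car 85→Request R4 ($45), Car 91→Request R7 ($56) — total 45+54+45+56 = $200.
Column-greedy (each request in turn goes to its best remaining driver) gives $188, worse by 12.

Maximum total: $200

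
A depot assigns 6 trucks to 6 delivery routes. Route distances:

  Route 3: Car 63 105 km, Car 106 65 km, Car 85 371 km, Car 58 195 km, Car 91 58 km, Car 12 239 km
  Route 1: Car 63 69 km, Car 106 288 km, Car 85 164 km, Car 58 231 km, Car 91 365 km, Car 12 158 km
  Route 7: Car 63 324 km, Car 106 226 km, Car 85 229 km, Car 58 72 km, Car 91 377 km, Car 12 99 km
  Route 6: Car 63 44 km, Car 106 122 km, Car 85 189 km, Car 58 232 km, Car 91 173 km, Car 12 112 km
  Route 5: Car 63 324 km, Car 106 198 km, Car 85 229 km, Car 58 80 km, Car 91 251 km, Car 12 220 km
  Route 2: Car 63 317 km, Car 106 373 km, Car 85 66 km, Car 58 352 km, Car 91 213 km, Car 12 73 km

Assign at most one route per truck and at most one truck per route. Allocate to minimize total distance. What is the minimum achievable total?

This is a one-to-one assignment (minimum-cost bipartite matching).
Optimal: Car 63→Route 1 (69 km), Car 106→Route 6 (122 km), Car 85→Route 2 (66 km), Car 58→Route 5 (80 km), Car 91→Route 3 (58 km), Car 12→Route 7 (99 km) — total 69+122+66+80+58+99 = 494 km.
Row-greedy (each truck in turn takes its cheapest remaining route) gives 656 km, worse by 162.
Swapping Car 58↔Car 85 (Car 58→Route 2 352 km, Car 85→Route 5 229 km) adds 435.
Checked against all permutations: 494 km is optimal.

Min total: 494 km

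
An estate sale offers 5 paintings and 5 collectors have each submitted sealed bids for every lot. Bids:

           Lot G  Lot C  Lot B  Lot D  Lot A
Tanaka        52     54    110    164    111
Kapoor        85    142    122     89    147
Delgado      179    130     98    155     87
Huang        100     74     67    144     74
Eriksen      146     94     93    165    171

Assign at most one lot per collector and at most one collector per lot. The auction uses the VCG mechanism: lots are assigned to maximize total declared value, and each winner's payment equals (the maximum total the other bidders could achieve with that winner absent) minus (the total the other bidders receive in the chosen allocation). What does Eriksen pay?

Eriksen pays $5.

Efficient allocation: Tanaka→Lot B ($110), Kapoor→Lot C ($142), Delgado→Lot G ($179), Huang→Lot D ($144), Eriksen→Lot A ($171); total welfare W = $746.
Eriksen receives Lot A at value $171, so the others get W − 171 = $575.
Without Eriksen: best allocation of the remaining 4 bidders over all 5 lots is Tanaka→Lot B ($110), Kapoor→Lot A ($147), Delgado→Lot G ($179), Huang→Lot D ($144), total $580.
VCG payment = (others' best without Eriksen) − (others' welfare with Eriksen) = 580 − 575 = $5.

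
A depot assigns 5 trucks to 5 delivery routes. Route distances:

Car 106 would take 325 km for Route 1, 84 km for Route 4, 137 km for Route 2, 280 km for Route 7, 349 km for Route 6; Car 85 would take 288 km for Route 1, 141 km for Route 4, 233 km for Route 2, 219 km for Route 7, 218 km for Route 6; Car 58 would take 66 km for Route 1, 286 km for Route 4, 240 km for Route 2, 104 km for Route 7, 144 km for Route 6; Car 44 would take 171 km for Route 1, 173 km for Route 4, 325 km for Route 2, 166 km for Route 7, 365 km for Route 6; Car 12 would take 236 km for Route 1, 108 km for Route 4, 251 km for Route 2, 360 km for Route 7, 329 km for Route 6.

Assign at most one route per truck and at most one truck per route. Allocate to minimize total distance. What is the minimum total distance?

Minimum total: 695 km

Optimal: Car 106→Route 2 (137 km), Car 85→Route 6 (218 km), Car 58→Route 1 (66 km), Car 44→Route 7 (166 km), Car 12→Route 4 (108 km) — total 137+218+66+166+108 = 695 km.
Row-greedy (each truck in turn takes its cheapest remaining route) gives 785 km, worse by 90.
Next-best assignment: Car 106→Route 2, Car 85→Route 6, Car 58→Route 7, Car 44→Route 1, Car 12→Route 4 = 738 km.
Swapping Car 12↔Car 106 (Car 12→Route 2 251 km, Car 106→Route 4 84 km) adds 90.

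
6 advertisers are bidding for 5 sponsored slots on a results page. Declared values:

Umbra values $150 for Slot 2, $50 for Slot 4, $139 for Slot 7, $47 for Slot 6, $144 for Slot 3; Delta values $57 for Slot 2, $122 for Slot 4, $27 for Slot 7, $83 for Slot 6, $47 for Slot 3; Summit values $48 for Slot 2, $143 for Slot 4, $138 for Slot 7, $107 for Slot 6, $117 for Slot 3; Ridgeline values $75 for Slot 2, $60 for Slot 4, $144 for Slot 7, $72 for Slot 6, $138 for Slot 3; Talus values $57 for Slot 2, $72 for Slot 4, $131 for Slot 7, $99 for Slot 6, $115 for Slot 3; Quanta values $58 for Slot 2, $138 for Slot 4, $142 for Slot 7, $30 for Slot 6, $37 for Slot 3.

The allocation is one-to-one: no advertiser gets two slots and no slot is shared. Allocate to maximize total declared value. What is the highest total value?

Optimal: Umbra→Slot 2 ($150), Summit→Slot 4 ($143), Quanta→Slot 7 ($142), Talus→Slot 6 ($99), Ridgeline→Slot 3 ($138) — total 150+143+142+99+138 = $672.
Max-entry greedy (repeatedly take the single best remaining cell) gives $635, worse by 37.
Swapping Ridgeline↔Quanta (Ridgeline→Slot 7 $144, Quanta→Slot 3 $37) loses 99.

Maximum total: $672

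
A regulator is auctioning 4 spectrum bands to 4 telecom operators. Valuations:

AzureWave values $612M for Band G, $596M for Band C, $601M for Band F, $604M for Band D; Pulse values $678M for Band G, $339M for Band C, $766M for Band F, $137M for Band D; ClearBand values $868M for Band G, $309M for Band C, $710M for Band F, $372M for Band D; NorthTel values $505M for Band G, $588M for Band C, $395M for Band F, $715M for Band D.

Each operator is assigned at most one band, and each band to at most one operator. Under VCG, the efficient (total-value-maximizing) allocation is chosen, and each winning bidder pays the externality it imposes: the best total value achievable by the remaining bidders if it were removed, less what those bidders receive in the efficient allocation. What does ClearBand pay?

ClearBand pays $16M.

Efficient allocation: AzureWave→Band C ($596M), Pulse→Band F ($766M), ClearBand→Band G ($868M), NorthTel→Band D ($715M); total welfare W = $2945M.
ClearBand receives Band G at value $868M, so the others get W − 868 = $2077M.
Without ClearBand: best allocation of the remaining 3 bidders over all 4 bands is AzureWave→Band G ($612M), Pulse→Band F ($766M), NorthTel→Band D ($715M), total $2093M.
VCG payment = (others' best without ClearBand) − (others' welfare with ClearBand) = 2093 − 2077 = $16M.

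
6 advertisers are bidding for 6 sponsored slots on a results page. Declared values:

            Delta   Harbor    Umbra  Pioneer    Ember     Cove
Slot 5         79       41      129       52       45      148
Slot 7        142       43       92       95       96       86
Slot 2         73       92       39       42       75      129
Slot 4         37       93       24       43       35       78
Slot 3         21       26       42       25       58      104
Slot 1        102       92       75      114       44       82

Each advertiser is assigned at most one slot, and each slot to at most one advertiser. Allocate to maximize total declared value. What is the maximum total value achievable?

This is the linear assignment problem.
Optimal: Delta→Slot 7 ($142), Harbor→Slot 4 ($93), Umbra→Slot 5 ($129), Pioneer→Slot 1 ($114), Ember→Slot 3 ($58), Cove→Slot 2 ($129) — total 142+93+129+114+58+129 = $665.
Column-greedy (each slot in turn goes to its best remaining advertiser) gives $558, worse by 107.
Swapping Harbor↔Delta (Harbor→Slot 7 $43, Delta→Slot 4 $37) loses 155.

Max total: $665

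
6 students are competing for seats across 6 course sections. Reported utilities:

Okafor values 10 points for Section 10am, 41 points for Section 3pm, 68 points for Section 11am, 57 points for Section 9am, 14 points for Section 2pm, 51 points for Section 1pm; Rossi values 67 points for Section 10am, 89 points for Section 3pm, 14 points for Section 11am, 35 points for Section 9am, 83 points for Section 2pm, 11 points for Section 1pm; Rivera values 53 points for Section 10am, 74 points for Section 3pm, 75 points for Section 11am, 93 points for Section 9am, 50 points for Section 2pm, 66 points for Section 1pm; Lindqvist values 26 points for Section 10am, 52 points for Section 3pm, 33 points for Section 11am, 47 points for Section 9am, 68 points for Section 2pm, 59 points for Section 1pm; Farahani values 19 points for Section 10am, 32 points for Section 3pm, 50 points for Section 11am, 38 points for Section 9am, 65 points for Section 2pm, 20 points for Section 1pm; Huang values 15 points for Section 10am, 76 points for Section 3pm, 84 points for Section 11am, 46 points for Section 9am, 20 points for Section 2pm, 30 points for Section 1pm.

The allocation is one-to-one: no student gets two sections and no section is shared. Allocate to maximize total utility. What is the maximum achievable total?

Maximum total: 428 points

Optimal: Okafor→Section 11am (68 points), Rossi→Section 10am (67 points), Rivera→Section 9am (93 points), Lindqvist→Section 1pm (59 points), Farahani→Section 2pm (65 points), Huang→Section 3pm (76 points) — total 68+67+93+59+65+76 = 428 points.
Column-greedy (each section in turn goes to its best remaining student) gives 363 points, worse by 65.
Checked against all permutations: 428 points is optimal.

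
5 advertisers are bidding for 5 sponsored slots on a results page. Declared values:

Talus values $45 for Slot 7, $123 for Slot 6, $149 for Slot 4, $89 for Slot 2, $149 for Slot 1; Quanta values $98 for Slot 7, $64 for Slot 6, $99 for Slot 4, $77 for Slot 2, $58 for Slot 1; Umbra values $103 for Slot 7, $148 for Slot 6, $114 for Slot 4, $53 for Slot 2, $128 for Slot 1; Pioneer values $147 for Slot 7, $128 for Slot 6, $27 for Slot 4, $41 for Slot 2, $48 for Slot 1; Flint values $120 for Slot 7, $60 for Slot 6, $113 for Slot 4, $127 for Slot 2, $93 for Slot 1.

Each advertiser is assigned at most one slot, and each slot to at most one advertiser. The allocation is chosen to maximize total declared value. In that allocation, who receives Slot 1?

Optimal: Talus→Slot 1 ($149), Quanta→Slot 4 ($99), Umbra→Slot 6 ($148), Pioneer→Slot 7 ($147), Flint→Slot 2 ($127) — total 149+99+148+147+127 = $670.
Row-greedy (each advertiser in turn takes its best remaining slot) gives $570, worse by 100.
Next-best assignment: Talus→Slot 1, Quanta→Slot 2, Umbra→Slot 6, Pioneer→Slot 7, Flint→Slot 4 = $634.
Swapping Talus↔Pioneer (Talus→Slot 7 $45, Pioneer→Slot 1 $48) loses 203.
Every other assignment is strictly worse.
Talus's own top slot is Slot 4 ($149), but forcing Talus→Slot 4 and reassigning the rest optimally gives only $630 — worse by 40.

Talus receives Slot 1.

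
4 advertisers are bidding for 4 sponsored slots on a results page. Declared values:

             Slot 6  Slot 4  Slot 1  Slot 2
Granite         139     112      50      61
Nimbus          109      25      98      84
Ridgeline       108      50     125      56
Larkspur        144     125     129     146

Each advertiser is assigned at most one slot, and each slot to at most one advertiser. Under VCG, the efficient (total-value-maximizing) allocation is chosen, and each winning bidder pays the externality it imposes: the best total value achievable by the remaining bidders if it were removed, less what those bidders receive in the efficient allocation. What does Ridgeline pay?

Ridgeline pays $16.

Efficient allocation: Granite→Slot 4 ($112), Nimbus→Slot 6 ($109), Ridgeline→Slot 1 ($125), Larkspur→Slot 2 ($146); total welfare W = $492.
Ridgeline receives Slot 1 at value $125, so the others get W − 125 = $367.
Without Ridgeline: best allocation of the remaining 3 bidders over all 4 slots is Granite→Slot 6 ($139), Nimbus→Slot 1 ($98), Larkspur→Slot 2 ($146), total $383.
VCG payment = (others' best without Ridgeline) − (others' welfare with Ridgeline) = 383 − 367 = $16.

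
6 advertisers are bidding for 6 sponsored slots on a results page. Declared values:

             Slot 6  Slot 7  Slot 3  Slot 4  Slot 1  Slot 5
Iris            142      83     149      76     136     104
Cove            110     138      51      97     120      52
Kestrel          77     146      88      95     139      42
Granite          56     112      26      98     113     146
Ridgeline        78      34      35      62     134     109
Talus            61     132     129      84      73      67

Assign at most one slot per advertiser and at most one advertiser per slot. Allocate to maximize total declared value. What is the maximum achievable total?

Treat this as an assignment problem: match each advertiser to one slot.
Optimal: Iris→Slot 6 ($142), Cove→Slot 4 ($97), Kestrel→Slot 7 ($146), Granite→Slot 5 ($146), Ridgeline→Slot 1 ($134), Talus→Slot 3 ($129) — total 142+97+146+146+134+129 = $794.
Column-greedy (each slot in turn goes to its best remaining advertiser) gives $701, worse by 93.

Max total: $794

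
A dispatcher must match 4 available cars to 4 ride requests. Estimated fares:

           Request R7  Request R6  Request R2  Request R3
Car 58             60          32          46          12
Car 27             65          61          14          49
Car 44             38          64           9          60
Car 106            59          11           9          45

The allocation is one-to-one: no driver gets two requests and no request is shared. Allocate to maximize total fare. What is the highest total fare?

Optimal: Car 58→Request R2 ($46), Car 27→Request R6 ($61), Car 44→Request R3 ($60), Car 106→Request R7 ($59) — total 46+61+60+59 = $226.
Row-greedy (each driver in turn takes its best remaining request) gives $190, worse by 36.

Max total: $226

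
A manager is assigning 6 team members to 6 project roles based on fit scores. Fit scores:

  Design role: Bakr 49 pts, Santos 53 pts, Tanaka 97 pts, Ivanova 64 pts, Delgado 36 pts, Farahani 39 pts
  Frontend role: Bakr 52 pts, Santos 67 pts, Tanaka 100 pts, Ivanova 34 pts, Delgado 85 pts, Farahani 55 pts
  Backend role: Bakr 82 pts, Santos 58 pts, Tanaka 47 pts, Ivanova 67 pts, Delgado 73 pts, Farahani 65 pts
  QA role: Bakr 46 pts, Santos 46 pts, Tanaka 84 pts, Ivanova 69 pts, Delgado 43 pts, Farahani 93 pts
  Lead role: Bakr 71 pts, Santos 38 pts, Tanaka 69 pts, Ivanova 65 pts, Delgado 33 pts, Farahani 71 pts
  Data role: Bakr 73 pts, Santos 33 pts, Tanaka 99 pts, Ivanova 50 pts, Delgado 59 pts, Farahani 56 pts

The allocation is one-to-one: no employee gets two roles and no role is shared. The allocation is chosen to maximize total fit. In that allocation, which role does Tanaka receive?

Treat this as an assignment problem: match each employee to one role.
Optimal: Bakr→Backend role (82 pts), Santos→Design role (53 pts), Tanaka→Data role (99 pts), Ivanova→Lead role (65 pts), Delgado→Frontend role (85 pts), Farahani→QA role (93 pts) — total 82+53+99+65+85+93 = 477 pts.
Max-entry greedy (repeatedly take the single best remaining cell) gives 452 pts, worse by 25.
Swapping Tanaka↔Ivanova (Tanaka→Lead role 69 pts, Ivanova→Data role 50 pts) loses 45.
Every other assignment is strictly worse.
Tanaka's own top role is Frontend role (100 pts), but forcing Tanaka→Frontend role and reassigning the rest optimally gives only 457 pts — worse by 20.

Tanaka receives Data role.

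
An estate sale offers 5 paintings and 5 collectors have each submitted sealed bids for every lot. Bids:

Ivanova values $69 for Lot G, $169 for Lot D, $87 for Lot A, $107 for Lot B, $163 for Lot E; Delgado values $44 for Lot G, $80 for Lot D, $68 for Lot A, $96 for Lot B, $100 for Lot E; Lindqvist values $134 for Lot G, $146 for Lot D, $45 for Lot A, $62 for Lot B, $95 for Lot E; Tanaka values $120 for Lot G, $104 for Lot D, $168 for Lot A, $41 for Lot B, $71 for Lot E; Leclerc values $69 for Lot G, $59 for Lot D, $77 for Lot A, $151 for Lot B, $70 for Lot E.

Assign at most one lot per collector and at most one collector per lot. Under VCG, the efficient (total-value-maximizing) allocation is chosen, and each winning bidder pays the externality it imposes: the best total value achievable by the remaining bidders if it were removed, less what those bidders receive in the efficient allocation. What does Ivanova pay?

Efficient allocation: Ivanova→Lot D ($169), Delgado→Lot E ($100), Lindqvist→Lot G ($134), Tanaka→Lot A ($168), Leclerc→Lot B ($151); total welfare W = $722.
Ivanova receives Lot D at value $169, so the others get W − 169 = $553.
Without Ivanova: best allocation of the remaining 4 bidders over all 5 lots is Delgado→Lot E ($100), Lindqvist→Lot D ($146), Tanaka→Lot A ($168), Leclerc→Lot B ($151), total $565.
VCG payment = (others' best without Ivanova) − (others' welfare with Ivanova) = 565 − 553 = $12.

Ivanova pays $12.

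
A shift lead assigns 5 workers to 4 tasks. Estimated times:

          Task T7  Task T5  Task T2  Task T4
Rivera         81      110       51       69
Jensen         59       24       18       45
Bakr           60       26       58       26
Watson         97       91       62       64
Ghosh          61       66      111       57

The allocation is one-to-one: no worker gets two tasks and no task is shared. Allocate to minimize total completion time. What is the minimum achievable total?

This is the linear assignment problem.
Optimal: Ghosh→Task T7 (61 min), Jensen→Task T5 (24 min), Rivera→Task T2 (51 min), Bakr→Task T4 (26 min) — total 61+24+51+26 = 162 min.
Min-entry greedy (repeatedly take the single cheapest remaining cell) gives 182 min, worse by 20.
No other one-to-one assignment undercuts 162 min.

Min total: 162 min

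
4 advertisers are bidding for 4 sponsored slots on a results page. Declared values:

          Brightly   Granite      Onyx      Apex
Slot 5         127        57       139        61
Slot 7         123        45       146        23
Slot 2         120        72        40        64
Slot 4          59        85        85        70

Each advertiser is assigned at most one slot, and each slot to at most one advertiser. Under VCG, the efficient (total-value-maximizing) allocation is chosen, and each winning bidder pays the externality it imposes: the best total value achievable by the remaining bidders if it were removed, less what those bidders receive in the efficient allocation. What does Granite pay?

Granite pays $6.

Efficient allocation: Brightly→Slot 5 ($127), Granite→Slot 4 ($85), Onyx→Slot 7 ($146), Apex→Slot 2 ($64); total welfare W = $422.
Granite receives Slot 4 at value $85, so the others get W − 85 = $337.
Without Granite: best allocation of the remaining 3 bidders over all 4 slots is Brightly→Slot 5 ($127), Onyx→Slot 7 ($146), Apex→Slot 4 ($70), total $343.
VCG payment = (others' best without Granite) − (others' welfare with Granite) = 343 − 337 = $6.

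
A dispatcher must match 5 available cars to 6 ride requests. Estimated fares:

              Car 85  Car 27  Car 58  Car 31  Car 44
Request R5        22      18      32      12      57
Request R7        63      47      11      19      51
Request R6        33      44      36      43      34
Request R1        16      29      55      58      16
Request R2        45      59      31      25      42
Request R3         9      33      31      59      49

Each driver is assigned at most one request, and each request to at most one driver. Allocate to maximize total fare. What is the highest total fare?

Max total: $293

Treat this as an assignment problem: match each driver to one request.
Optimal: Car 85→Request R7 ($63), Car 27→Request R2 ($59), Car 58→Request R1 ($55), Car 31→Request R3 ($59), Car 44→Request R5 ($57) — total 63+59+55+59+57 = $293.
Column-greedy (each request in turn goes to its best remaining driver) gives $253, worse by 40.
Swapping Car 58↔Car 85 (Car 58→Request R7 $11, Car 85→Request R1 $16) loses 91.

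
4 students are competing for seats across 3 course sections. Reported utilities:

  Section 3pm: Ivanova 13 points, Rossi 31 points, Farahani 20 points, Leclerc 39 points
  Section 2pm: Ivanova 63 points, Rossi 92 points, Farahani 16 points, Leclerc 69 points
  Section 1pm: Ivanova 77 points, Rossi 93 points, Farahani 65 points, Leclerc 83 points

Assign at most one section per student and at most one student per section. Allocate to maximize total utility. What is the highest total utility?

Optimal: Leclerc→Section 3pm (39 points), Rossi→Section 2pm (92 points), Ivanova→Section 1pm (77 points) — total 39+92+77 = 208 points.
Row-greedy (each student in turn takes its best remaining section) gives 189 points, worse by 19.
Next-best assignment: Leclerc→Section 3pm, Rossi→Section 2pm, Farahani→Section 1pm = 196 points.

Max total: 208 points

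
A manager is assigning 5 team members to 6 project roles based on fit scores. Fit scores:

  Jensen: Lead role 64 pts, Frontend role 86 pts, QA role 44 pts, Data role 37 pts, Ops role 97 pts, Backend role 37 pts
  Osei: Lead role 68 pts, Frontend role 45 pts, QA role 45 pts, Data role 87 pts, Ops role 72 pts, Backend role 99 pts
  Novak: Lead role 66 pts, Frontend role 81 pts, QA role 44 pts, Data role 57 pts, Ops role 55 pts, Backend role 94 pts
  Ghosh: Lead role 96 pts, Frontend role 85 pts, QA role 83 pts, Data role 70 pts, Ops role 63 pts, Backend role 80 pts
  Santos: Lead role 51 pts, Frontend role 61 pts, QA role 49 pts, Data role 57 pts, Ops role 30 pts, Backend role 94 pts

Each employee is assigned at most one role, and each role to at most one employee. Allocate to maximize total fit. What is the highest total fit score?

Maximum total: 455 pts

Optimal: Jensen→Ops role (97 pts), Osei→Data role (87 pts), Novak→Frontend role (81 pts), Ghosh→Lead role (96 pts), Santos→Backend role (94 pts) — total 97+87+81+96+94 = 455 pts.
Row-greedy (each employee in turn takes its best remaining role) gives 430 pts, worse by 25.
Next-best assignment: Jensen→Ops role, Osei→Data role, Novak→Frontend role, Ghosh→QA role, Santos→Backend role = 442 pts.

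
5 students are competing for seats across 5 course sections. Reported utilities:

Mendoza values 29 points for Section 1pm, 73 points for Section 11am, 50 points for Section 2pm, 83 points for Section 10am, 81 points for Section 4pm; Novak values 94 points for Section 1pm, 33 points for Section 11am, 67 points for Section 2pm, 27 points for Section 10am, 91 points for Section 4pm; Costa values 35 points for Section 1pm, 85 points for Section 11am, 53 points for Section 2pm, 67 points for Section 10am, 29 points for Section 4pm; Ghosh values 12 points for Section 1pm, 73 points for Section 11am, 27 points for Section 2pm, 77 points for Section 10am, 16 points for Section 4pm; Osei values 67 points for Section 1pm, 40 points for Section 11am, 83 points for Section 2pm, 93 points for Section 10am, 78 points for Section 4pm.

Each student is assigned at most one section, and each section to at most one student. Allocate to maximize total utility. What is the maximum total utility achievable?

This is the linear assignment problem.
Optimal: Mendoza→Section 4pm (81 points), Novak→Section 1pm (94 points), Costa→Section 11am (85 points), Ghosh→Section 10am (77 points), Osei→Section 2pm (83 points) — total 81+94+85+77+83 = 420 points.
Column-greedy (each section in turn goes to its best remaining student) gives 361 points, worse by 59.
Next-best assignment: Mendoza→Section 4pm, Novak→Section 1pm, Costa→Section 10am, Ghosh→Section 11am, Osei→Section 2pm = 398 points.
No other one-to-one assignment exceeds 420 points.

Max total: 420 points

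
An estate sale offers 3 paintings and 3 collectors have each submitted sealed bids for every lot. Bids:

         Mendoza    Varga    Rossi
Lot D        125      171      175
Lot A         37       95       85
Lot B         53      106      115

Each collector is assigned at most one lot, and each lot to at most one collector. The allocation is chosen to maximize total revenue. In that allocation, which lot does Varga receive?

Optimal: Mendoza→Lot D ($125), Varga→Lot A ($95), Rossi→Lot B ($115) — total 125+95+115 = $335.
Max-entry greedy (repeatedly take the single best remaining cell) gives $318, worse by 17.
Next-best assignment: Mendoza→Lot A, Varga→Lot D, Rossi→Lot B = $323.
Checked against all permutations: $335 is optimal.
Varga's own top lot is Lot D ($171), but forcing Varga→Lot D and reassigning the rest optimally gives only $323 — worse by 12.

Varga receives Lot A.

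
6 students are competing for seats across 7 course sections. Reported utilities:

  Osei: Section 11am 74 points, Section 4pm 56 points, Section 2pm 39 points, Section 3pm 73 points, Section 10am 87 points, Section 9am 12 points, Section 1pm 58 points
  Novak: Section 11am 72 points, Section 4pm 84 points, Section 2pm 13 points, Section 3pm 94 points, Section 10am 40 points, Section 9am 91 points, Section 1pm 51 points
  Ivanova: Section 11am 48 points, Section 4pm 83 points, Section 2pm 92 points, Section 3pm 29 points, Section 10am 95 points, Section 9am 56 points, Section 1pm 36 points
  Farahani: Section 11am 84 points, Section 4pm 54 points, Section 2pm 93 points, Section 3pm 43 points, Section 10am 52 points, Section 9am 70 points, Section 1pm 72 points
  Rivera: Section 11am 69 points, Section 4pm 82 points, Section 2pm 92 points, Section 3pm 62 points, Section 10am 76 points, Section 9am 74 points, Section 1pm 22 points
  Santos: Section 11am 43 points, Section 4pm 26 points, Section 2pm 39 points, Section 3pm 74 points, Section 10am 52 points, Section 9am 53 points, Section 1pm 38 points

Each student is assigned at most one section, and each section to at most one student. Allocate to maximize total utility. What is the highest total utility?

Max total: 511 points

Optimal: Osei→Section 10am (87 points), Novak→Section 9am (91 points), Ivanova→Section 4pm (83 points), Farahani→Section 11am (84 points), Rivera→Section 2pm (92 points), Santos→Section 3pm (74 points) — total 87+91+83+84+92+74 = 511 points.
Row-greedy (each student in turn takes its best remaining section) gives 492 points, worse by 19.
No other one-to-one assignment exceeds 511 points.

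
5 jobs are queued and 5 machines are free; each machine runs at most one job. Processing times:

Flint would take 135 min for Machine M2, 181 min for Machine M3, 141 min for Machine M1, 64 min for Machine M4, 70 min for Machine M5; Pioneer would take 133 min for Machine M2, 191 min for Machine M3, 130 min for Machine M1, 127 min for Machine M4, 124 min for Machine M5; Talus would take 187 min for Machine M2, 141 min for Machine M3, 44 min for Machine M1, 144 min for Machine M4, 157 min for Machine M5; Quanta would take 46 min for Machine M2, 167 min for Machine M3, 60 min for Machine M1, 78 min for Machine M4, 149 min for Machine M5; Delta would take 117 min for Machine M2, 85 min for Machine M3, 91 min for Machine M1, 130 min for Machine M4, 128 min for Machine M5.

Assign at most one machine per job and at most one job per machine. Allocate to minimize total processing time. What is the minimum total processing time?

Min total: 363 min

Treat this as an assignment problem: match each job to one machine.
Optimal: Flint→Machine M4 (64 min), Pioneer→Machine M5 (124 min), Talus→Machine M1 (44 min), Quanta→Machine M2 (46 min), Delta→Machine M3 (85 min) — total 64+124+44+46+85 = 363 min.
Next-best assignment: Flint→Machine M5, Pioneer→Machine M4, Talus→Machine M1, Quanta→Machine M2, Delta→Machine M3 = 372 min.
Every other assignment is strictly worse.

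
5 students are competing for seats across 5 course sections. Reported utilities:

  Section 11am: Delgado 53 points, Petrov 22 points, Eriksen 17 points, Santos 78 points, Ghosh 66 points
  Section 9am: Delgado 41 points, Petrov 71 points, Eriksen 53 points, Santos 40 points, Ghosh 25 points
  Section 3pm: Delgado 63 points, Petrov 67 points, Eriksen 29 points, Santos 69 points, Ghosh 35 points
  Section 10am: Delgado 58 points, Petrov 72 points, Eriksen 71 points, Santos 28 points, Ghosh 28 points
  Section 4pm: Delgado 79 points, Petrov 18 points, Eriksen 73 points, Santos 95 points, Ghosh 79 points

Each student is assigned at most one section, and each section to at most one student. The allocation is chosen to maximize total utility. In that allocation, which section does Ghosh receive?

Ghosh receives Section 11am.

Treat this as an assignment problem: match each student to one section.
Optimal: Delgado→Section 3pm (63 points), Petrov→Section 9am (71 points), Eriksen→Section 10am (71 points), Santos→Section 4pm (95 points), Ghosh→Section 11am (66 points) — total 63+71+71+95+66 = 366 points.
Row-greedy (each student in turn takes its best remaining section) gives 317 points, worse by 49.
Swapping Eriksen↔Santos (Eriksen→Section 4pm 73 points, Santos→Section 10am 28 points) loses 65.
Checked against all permutations: 366 points is optimal.
Ghosh's own top section is Section 4pm (79 points), but forcing Ghosh→Section 4pm and reassigning the rest optimally gives only 362 points — worse by 4.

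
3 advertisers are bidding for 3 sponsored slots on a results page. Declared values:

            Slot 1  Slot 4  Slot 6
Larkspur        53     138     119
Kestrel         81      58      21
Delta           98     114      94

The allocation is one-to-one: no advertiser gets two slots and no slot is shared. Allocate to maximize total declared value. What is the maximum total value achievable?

Optimal: Larkspur→Slot 6 ($119), Kestrel→Slot 1 ($81), Delta→Slot 4 ($114) — total 119+81+114 = $314.
Column-greedy (each slot in turn goes to its best remaining advertiser) gives $257, worse by 57.
Next-best assignment: Larkspur→Slot 4, Kestrel→Slot 1, Delta→Slot 6 = $313.

Maximum total: $314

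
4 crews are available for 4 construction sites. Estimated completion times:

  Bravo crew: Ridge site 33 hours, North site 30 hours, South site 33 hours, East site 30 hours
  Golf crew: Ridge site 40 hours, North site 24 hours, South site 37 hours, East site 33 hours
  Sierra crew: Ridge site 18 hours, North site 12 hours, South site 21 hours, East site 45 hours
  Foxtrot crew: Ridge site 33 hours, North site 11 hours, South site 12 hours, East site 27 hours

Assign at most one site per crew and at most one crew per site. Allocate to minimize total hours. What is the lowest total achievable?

Optimal: Bravo crew→East site (30 hours), Golf crew→North site (24 hours), Sierra crew→Ridge site (18 hours), Foxtrot crew→South site (12 hours) — total 30+24+18+12 = 84 hours.
Row-greedy (each crew in turn takes its cheapest remaining site) gives 93 hours, worse by 9.
Swapping Foxtrot crew↔Bravo crew (Foxtrot crew→East site 27 hours, Bravo crew→South site 33 hours) adds 18.

Min total: 84 hours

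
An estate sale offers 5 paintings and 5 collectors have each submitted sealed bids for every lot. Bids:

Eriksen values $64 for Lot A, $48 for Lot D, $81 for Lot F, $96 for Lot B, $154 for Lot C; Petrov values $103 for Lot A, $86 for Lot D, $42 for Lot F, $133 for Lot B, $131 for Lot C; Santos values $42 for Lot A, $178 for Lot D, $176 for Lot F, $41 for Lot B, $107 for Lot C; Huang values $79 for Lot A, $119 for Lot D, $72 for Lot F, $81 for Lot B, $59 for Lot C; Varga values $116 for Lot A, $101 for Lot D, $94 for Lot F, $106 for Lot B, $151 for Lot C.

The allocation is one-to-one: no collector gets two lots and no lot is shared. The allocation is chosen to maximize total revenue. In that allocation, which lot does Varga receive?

Optimal: Eriksen→Lot C ($154), Petrov→Lot B ($133), Santos→Lot F ($176), Huang→Lot D ($119), Varga→Lot A ($116) — total 154+133+176+119+116 = $698.
Row-greedy (each collector in turn takes its best remaining lot) gives $638, worse by 60.
Next-best assignment: Eriksen→Lot C, Petrov→Lot A, Santos→Lot F, Huang→Lot D, Varga→Lot B = $658.
Varga's own top lot is Lot C ($151), but forcing Varga→Lot C and reassigning the rest optimally gives only $645 — worse by 53.

Varga receives Lot A.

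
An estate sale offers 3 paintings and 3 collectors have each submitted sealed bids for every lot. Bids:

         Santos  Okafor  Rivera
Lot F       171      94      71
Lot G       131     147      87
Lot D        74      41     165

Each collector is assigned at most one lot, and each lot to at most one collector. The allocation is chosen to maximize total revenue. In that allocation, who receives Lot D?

Optimal: Santos→Lot F ($171), Okafor→Lot G ($147), Rivera→Lot D ($165) — total 171+147+165 = $483.
Swapping Okafor↔Santos (Okafor→Lot F $94, Santos→Lot G $131) loses 93.
No other one-to-one assignment exceeds $483.

Rivera receives Lot D.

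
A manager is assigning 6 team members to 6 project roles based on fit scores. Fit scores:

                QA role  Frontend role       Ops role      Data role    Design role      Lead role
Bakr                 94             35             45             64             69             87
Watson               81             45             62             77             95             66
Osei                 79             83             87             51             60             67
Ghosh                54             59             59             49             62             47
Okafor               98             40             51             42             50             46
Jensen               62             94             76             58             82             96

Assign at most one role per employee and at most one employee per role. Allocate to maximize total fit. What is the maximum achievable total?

Optimal: Bakr→Lead role (87 pts), Watson→Design role (95 pts), Osei→Ops role (87 pts), Ghosh→Data role (49 pts), Okafor→QA role (98 pts), Jensen→Frontend role (94 pts) — total 87+95+87+49+98+94 = 510 pts.
Column-greedy (each role in turn goes to its best remaining employee) gives 472 pts, worse by 38.
Next-best assignment: Bakr→Lead role, Watson→Data role, Osei→Ops role, Ghosh→Design role, Okafor→QA role, Jensen→Frontend role = 505 pts.
Swapping Jensen↔Ghosh (Jensen→Data role 58 pts, Ghosh→Frontend role 59 pts) loses 26.
Checked against all permutations: 510 pts is optimal.

Maximum total: 510 pts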